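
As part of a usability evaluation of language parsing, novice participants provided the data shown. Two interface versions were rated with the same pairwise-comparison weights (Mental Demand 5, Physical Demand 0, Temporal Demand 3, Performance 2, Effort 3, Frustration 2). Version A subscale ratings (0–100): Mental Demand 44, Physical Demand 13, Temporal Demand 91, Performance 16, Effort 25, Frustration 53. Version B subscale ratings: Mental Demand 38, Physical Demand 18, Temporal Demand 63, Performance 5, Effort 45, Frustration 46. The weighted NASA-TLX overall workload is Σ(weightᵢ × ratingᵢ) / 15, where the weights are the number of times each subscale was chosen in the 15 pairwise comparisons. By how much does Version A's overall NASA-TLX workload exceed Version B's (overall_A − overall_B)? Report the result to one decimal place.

6.0

Version A weighted sum = 5·44 + 0·13 + 3·91 + 2·16 + 3·25 + 2·53 = 220 + 0 + 273 + 32 + 75 + 106 = 706; overall_A = 706/15 = 47.0667.
Version B weighted sum = 5·38 + 0·18 + 3·63 + 2·5 + 3·45 + 2·46 = 190 + 0 + 189 + 10 + 135 + 92 = 616; overall_B = 616/15 = 41.0667.
Difference = 47.0667 − 41.0667 = 6.0000 ≈ 6.0.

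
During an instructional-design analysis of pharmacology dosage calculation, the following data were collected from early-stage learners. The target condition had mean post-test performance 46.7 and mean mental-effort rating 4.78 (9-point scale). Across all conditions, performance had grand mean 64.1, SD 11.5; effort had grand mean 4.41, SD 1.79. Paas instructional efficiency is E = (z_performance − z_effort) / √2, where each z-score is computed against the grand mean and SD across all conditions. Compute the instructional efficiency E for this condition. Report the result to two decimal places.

-1.22

z_performance = (46.7 − 64.1) / 11.5 = -17.4000 / 11.5 = -1.5130.
z_effort = (4.78 − 4.41) / 1.79 = 0.3700 / 1.79 = 0.2067.
z_P − z_E = -1.5130 − 0.2067 = -1.7197.
E = -1.7197 / √2 = -1.7197 / 1.41421 = -1.2160 ≈ -1.22.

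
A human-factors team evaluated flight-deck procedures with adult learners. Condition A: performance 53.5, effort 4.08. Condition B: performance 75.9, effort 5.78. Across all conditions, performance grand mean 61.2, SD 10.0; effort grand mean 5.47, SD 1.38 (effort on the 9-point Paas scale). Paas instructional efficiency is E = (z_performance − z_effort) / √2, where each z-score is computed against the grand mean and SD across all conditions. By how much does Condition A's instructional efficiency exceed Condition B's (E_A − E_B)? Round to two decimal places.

Condition A: z_P = (53.5 − 61.2)/10.0 = -0.7700; z_E = (4.08 − 5.47)/1.38 = -1.0072; E_A = (-0.7700 − (-1.0072))/√2 = 0.1677.
Condition B: z_P = (75.9 − 61.2)/10.0 = 1.4700; z_E = (5.78 − 5.47)/1.38 = 0.2246; E_B = (1.4700 − 0.2246)/√2 = 0.8806.
E_A − E_B = 0.1677 − 0.8806 = -0.7129 ≈ -0.71.

-0.71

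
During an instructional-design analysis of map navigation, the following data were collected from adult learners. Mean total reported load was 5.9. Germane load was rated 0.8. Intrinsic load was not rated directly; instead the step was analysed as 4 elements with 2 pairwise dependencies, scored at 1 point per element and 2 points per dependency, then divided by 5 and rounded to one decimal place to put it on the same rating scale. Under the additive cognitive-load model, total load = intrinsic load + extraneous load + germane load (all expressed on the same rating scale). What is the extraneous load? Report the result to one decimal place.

3.5

Intrinsic (element-interactivity): (4 × 1 + 2 × 2) / 5 = 8 / 5 = 1.6000 → 1.6.
extraneous load = total − intrinsic − germane
             = 5.9 − 1.6 − 0.8 = 3.5.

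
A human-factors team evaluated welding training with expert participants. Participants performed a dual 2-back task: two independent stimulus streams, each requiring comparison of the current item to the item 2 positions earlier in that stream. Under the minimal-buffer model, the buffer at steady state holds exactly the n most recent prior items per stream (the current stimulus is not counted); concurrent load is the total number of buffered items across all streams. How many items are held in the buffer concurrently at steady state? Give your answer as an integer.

Each stream's buffer holds its 2 most recent prior items.
Two independent streams: 2 × 2 = 4 buffered items at steady state.

4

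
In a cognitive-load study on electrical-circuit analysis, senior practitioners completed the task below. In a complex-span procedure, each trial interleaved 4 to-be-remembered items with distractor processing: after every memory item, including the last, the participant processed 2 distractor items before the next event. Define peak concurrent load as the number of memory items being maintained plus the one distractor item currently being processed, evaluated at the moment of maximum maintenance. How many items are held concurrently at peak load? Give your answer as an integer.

Maintenance is greatest during the distractor(s) after memory item 4: all 4 memory items are being held.
One distractor item is concurrently being processed.
Peak concurrent load = 4 + 1 = 5 items.

5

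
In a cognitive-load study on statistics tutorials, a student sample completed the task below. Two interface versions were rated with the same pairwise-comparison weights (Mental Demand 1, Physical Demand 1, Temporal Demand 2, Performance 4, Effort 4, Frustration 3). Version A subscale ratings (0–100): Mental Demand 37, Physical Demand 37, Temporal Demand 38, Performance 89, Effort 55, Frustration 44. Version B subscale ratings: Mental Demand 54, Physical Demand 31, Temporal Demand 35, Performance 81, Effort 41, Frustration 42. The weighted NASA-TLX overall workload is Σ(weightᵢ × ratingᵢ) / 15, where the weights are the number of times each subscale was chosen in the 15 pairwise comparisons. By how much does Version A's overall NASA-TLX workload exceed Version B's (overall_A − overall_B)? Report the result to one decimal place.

Version A weighted sum = 1·37 + 1·37 + 2·38 + 4·89 + 4·55 + 3·44 = 37 + 37 + 76 + 356 + 220 + 132 = 858; overall_A = 858/15 = 57.2000.
Version B weighted sum = 1·54 + 1·31 + 2·35 + 4·81 + 4·41 + 3·42 = 54 + 31 + 70 + 324 + 164 + 126 = 769; overall_B = 769/15 = 51.2667.
Difference = 57.2000 − 51.2667 = 5.9333 ≈ 5.9.

5.9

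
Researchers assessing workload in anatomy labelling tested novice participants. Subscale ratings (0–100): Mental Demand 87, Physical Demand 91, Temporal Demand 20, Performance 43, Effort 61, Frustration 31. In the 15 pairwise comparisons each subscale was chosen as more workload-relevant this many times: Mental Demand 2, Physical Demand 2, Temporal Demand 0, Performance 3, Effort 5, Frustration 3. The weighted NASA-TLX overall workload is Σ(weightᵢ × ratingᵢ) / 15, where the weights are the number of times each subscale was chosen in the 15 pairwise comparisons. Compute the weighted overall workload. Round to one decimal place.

58.9

The tallies are the weights (they sum to 15).
Weighted sum = 2·87 + 2·91 + 0·20 + 3·43 + 5·61 + 3·31
            = 174 + 182 + 0 + 129 + 305 + 93 = 883.
Overall workload = 883 / 15 = 58.8667 ≈ 58.9.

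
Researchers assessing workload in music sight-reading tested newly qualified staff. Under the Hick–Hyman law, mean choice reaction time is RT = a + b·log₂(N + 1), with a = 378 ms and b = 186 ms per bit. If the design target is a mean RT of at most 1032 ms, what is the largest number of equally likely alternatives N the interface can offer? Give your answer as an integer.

10

Set 378 + 186·log₂(N + 1) ≤ 1032.
log₂(N + 1) ≤ (1032 − 378) / 186 = 3.5161.
N + 1 ≤ 2^3.5161 = 11.4407.
N ≤ 10.4407, so the largest integer N is 10.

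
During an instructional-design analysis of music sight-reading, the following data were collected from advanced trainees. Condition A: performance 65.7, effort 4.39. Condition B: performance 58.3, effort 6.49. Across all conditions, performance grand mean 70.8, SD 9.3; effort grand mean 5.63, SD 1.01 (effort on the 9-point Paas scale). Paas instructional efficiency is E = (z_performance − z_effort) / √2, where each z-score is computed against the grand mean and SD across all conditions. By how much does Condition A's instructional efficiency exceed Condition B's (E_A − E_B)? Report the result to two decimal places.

Condition A: z_P = (65.7 − 70.8)/9.3 = -0.5484; z_E = (4.39 − 5.63)/1.01 = -1.2277; E_A = (-0.5484 − (-1.2277))/√2 = 0.4803.
Condition B: z_P = (58.3 − 70.8)/9.3 = -1.3441; z_E = (6.49 − 5.63)/1.01 = 0.8515; E_B = (-1.3441 − 0.8515)/√2 = -1.5525.
E_A − E_B = 0.4803 − (-1.5525) = 2.0328 ≈ 2.03.

2.03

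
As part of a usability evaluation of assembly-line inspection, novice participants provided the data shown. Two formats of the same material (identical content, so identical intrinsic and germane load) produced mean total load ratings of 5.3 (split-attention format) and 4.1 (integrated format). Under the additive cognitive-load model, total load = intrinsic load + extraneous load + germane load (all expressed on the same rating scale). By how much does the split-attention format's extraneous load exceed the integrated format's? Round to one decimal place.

Intrinsic and germane load are equal across formats, so the difference in total load equals the difference in extraneous load.
Extraneous-load difference = 5.3 − 4.1 = 1.2.

1.2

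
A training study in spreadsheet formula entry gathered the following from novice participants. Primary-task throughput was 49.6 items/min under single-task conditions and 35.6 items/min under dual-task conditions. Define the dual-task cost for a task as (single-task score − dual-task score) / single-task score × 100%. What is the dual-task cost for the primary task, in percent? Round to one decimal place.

Cost = (49.6 − 35.6) / 49.6 × 100%
     = 14.0000 / 49.6 × 100% = 28.2258%.
≈ 28.2%.

28.2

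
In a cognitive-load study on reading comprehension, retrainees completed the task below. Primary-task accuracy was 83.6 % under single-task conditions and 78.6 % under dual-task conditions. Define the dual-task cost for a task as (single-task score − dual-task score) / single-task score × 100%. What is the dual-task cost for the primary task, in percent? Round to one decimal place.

6.0

Cost = (83.6 − 78.6) / 83.6 × 100%
     = 5.0000 / 83.6 × 100% = 5.9809%.
≈ 6.0%.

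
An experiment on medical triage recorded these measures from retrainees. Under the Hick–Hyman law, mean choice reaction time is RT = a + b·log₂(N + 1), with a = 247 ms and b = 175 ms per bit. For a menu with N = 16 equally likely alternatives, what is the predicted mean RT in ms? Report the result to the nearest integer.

log₂(16 + 1) = log₂(17) = 4.0875.
RT = 247 + 175 × 4.0875 = 247 + 715.3125 = 962.3125 ms.
≈ 962 ms.

962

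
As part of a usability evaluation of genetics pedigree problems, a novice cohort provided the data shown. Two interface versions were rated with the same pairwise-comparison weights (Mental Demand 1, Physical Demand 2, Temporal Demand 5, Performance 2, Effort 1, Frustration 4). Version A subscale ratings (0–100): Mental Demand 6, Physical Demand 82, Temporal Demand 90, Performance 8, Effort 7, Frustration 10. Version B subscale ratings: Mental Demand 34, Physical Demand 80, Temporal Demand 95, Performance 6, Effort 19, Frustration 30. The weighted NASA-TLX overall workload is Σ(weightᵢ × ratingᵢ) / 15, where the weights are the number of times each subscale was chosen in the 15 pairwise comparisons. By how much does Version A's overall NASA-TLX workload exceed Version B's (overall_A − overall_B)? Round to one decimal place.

-9.1

Version A weighted sum = 1·6 + 2·82 + 5·90 + 2·8 + 1·7 + 4·10 = 6 + 164 + 450 + 16 + 7 + 40 = 683; overall_A = 683/15 = 45.5333.
Version B weighted sum = 1·34 + 2·80 + 5·95 + 2·6 + 1·19 + 4·30 = 34 + 160 + 475 + 12 + 19 + 120 = 820; overall_B = 820/15 = 54.6667.
Difference = 45.5333 − 54.6667 = -9.1334 ≈ -9.1.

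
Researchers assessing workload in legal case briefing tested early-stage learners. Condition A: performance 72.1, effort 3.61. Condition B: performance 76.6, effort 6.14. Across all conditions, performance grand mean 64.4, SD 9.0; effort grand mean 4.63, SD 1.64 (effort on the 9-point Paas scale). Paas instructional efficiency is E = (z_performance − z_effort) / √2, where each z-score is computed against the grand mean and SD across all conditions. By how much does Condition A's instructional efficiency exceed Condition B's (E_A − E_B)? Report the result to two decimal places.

0.74

Condition A: z_P = (72.1 − 64.4)/9.0 = 0.8556; z_E = (3.61 − 4.63)/1.64 = -0.6220; E_A = (0.8556 − (-0.6220))/√2 = 1.0448.
Condition B: z_P = (76.6 − 64.4)/9.0 = 1.3556; z_E = (6.14 − 4.63)/1.64 = 0.9207; E_B = (1.3556 − 0.9207)/√2 = 0.3075.
E_A − E_B = 1.0448 − 0.3075 = 0.7373 ≈ 0.74.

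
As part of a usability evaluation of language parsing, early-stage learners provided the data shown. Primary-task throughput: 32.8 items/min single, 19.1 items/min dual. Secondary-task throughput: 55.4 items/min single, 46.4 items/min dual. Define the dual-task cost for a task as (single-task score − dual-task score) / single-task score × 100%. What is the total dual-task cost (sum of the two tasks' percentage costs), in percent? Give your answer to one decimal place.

58.0

Primary cost = (32.8 − 19.1) / 32.8 × 100% = 41.7683%.
Secondary cost = (55.4 − 46.4) / 55.4 × 100% = 16.2455%.
Total = 41.7683% + 16.2455% = 58.0138% ≈ 58.0%.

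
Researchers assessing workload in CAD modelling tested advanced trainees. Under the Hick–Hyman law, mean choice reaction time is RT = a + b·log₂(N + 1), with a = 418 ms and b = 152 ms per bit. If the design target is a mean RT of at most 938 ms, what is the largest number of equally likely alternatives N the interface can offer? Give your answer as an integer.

9

Set 418 + 152·log₂(N + 1) ≤ 938.
log₂(N + 1) ≤ (938 − 418) / 152 = 3.4211.
N + 1 ≤ 2^3.4211 = 10.7116.
N ≤ 9.7116, so the largest integer N is 9.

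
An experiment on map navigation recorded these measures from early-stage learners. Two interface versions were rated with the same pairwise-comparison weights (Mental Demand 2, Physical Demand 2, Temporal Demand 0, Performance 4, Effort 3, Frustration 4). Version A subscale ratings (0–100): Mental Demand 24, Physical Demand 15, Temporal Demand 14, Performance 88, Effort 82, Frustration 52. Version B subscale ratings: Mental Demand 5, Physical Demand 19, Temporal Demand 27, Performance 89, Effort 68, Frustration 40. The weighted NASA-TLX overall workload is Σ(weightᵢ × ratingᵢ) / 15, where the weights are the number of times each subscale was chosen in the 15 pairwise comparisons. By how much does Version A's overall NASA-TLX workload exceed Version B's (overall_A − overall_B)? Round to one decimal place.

Version A weighted sum = 2·24 + 2·15 + 0·14 + 4·88 + 3·82 + 4·52 = 48 + 30 + 0 + 352 + 246 + 208 = 884; overall_A = 884/15 = 58.9333.
Version B weighted sum = 2·5 + 2·19 + 0·27 + 4·89 + 3·68 + 4·40 = 10 + 38 + 0 + 356 + 204 + 160 = 768; overall_B = 768/15 = 51.2000.
Difference = 58.9333 − 51.2000 = 7.7333 ≈ 7.7.

7.7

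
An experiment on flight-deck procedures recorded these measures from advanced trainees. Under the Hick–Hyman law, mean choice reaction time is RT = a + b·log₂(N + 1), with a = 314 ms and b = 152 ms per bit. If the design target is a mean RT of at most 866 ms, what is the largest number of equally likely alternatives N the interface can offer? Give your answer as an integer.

11

Set 314 + 152·log₂(N + 1) ≤ 866.
log₂(N + 1) ≤ (866 − 314) / 152 = 3.6316.
N + 1 ≤ 2^3.6316 = 12.3943.
N ≤ 11.3943, so the largest integer N is 11.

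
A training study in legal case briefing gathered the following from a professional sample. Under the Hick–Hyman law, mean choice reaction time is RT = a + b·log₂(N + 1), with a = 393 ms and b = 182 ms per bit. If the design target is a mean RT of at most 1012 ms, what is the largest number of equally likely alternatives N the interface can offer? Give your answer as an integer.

Set 393 + 182·log₂(N + 1) ≤ 1012.
log₂(N + 1) ≤ (1012 − 393) / 182 = 3.4011.
N + 1 ≤ 2^3.4011 = 10.5641.
N ≤ 9.5641, so the largest integer N is 9.

9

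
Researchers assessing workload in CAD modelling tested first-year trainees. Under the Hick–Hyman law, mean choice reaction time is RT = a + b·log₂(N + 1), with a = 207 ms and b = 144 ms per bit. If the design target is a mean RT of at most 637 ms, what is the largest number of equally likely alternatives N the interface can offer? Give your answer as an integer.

Set 207 + 144·log₂(N + 1) ≤ 637.
log₂(N + 1) ≤ (637 − 207) / 144 = 2.9861.
N + 1 ≤ 2^2.9861 = 7.9233.
N ≤ 6.9233, so the largest integer N is 6.

6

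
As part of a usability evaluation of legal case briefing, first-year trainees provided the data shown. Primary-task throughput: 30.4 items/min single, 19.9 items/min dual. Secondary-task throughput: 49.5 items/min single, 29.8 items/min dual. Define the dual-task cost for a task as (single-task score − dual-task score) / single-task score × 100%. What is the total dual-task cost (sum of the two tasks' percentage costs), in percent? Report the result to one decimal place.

Primary cost = (30.4 − 19.9) / 30.4 × 100% = 34.5395%.
Secondary cost = (49.5 − 29.8) / 49.5 × 100% = 39.7980%.
Total = 34.5395% + 39.7980% = 74.3375% ≈ 74.3%.

74.3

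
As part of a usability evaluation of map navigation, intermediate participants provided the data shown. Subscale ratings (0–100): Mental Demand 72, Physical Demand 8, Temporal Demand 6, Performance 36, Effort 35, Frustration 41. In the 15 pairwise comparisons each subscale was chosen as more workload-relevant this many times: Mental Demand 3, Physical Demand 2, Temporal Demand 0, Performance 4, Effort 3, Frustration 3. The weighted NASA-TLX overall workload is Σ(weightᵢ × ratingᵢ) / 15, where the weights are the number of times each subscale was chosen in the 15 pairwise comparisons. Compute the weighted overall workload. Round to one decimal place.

The tallies are the weights (they sum to 15).
Weighted sum = 3·72 + 2·8 + 0·6 + 4·36 + 3·35 + 3·41
            = 216 + 16 + 0 + 144 + 105 + 123 = 604.
Overall workload = 604 / 15 = 40.2667 ≈ 40.3.

40.3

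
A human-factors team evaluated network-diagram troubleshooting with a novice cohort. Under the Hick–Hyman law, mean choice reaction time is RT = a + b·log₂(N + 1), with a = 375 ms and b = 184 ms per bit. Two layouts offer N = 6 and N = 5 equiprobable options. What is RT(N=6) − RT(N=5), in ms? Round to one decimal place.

40.9

RT(6) = 375 + 184·log₂(7) = 375 + 184·2.8074 = 891.5616 ms.
RT(5) = 375 + 184·log₂(6) = 375 + 184·2.5850 = 850.6400 ms.
Difference = 891.5616 − 850.6400 = 40.9216 ≈ 40.9 ms.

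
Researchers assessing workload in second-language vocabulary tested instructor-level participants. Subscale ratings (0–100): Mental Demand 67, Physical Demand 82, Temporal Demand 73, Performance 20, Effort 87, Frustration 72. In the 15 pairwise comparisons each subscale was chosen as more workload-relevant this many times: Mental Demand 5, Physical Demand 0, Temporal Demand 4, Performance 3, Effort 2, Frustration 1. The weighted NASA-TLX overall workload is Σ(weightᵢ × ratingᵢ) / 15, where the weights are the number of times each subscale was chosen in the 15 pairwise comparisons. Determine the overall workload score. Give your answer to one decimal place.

The tallies are the weights (they sum to 15).
Weighted sum = 5·67 + 0·82 + 4·73 + 3·20 + 2·87 + 1·72
            = 335 + 0 + 292 + 60 + 174 + 72 = 933.
Overall workload = 933 / 15 = 62.2000 ≈ 62.2.

62.2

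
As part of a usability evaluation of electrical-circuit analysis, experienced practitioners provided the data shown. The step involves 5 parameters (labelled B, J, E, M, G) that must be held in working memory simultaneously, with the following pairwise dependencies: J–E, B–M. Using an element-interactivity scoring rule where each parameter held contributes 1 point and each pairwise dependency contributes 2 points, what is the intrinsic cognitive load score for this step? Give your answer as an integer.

Count of parameters held simultaneously: 5.
Count of pairwise dependencies listed: 2.
Element contribution: 5 × 1 = 5.
Interaction contribution: 2 × 2 = 4.
Intrinsic load = 5 + 4 = 9.

9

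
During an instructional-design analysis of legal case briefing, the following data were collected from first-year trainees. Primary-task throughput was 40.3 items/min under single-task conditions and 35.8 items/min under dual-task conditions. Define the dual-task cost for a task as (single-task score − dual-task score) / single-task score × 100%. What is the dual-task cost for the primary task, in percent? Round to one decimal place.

Cost = (40.3 − 35.8) / 40.3 × 100%
     = 4.5000 / 40.3 × 100% = 11.1663%.
≈ 11.2%.

11.2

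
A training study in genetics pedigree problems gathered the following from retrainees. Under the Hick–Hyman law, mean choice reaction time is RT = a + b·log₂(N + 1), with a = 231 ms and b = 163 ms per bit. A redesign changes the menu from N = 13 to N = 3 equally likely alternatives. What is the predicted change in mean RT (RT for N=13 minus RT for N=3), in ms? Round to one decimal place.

294.6

RT(13) = 231 + 163·log₂(14) = 231 + 163·3.8074 = 851.6062 ms.
RT(3) = 231 + 163·log₂(4) = 231 + 163·2.0000 = 557.0000 ms.
Difference = 851.6062 − 557.0000 = 294.6062 ≈ 294.6 ms.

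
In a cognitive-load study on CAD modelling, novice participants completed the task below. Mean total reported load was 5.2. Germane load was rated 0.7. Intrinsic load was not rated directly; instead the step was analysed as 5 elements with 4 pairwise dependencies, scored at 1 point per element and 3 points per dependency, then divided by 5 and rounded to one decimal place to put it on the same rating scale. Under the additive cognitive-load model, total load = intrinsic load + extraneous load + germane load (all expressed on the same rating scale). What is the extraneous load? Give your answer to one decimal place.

1.1

Intrinsic (element-interactivity): (5 × 1 + 4 × 3) / 5 = 17 / 5 = 3.4000 → 3.4.
extraneous load = total − intrinsic − germane
             = 5.2 − 3.4 − 0.7 = 1.1.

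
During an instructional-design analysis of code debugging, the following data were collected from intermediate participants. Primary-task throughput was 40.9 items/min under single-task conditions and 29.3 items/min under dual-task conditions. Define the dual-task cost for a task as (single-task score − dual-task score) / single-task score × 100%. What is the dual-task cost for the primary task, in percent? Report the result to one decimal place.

Cost = (40.9 − 29.3) / 40.9 × 100%
     = 11.6000 / 40.9 × 100% = 28.3619%.
≈ 28.4%.

28.4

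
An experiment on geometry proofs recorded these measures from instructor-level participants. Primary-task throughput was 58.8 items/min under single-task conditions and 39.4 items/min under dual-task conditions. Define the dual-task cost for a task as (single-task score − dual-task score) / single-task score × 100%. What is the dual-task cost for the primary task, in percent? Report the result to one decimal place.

33.0

Cost = (58.8 − 39.4) / 58.8 × 100%
     = 19.4000 / 58.8 × 100% = 32.9932%.
≈ 33.0%.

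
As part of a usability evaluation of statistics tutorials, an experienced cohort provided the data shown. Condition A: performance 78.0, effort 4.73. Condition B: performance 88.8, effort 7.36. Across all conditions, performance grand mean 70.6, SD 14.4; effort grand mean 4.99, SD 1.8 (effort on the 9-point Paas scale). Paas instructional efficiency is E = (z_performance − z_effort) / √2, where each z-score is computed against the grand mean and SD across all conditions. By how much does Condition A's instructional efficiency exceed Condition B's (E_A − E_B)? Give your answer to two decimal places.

0.50

Condition A: z_P = (78.0 − 70.6)/14.4 = 0.5139; z_E = (4.73 − 4.99)/1.8 = -0.1444; E_A = (0.5139 − (-0.1444))/√2 = 0.4655.
Condition B: z_P = (88.8 − 70.6)/14.4 = 1.2639; z_E = (7.36 − 4.99)/1.8 = 1.3167; E_B = (1.2639 − 1.3167)/√2 = -0.0373.
E_A − E_B = 0.4655 − (-0.0373) = 0.5028 ≈ 0.50.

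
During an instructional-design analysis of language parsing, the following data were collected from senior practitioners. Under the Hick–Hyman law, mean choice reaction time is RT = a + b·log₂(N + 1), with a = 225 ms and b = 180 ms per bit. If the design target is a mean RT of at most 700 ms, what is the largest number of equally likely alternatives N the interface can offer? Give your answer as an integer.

5

Set 225 + 180·log₂(N + 1) ≤ 700.
log₂(N + 1) ≤ (700 − 225) / 180 = 2.6389.
N + 1 ≤ 2^2.6389 = 6.2286.
N ≤ 5.2286, so the largest integer N is 5.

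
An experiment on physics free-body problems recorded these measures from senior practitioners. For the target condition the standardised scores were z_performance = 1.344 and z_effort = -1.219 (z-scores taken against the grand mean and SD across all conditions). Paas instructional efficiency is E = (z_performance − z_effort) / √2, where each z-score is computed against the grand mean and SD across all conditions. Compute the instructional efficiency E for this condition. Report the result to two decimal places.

z_P − z_E = 1.344 − (-1.219) = 2.5630.
E = 2.5630 / √2 = 2.5630 / 1.41421 = 1.8123 ≈ 1.81.

1.81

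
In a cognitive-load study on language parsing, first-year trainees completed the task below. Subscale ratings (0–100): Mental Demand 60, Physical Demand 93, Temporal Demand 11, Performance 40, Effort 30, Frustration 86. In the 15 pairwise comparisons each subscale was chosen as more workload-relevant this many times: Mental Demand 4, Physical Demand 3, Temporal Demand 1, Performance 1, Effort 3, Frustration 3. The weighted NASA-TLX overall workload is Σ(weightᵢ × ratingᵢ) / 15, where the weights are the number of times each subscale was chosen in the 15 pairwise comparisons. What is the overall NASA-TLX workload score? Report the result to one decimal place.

The tallies are the weights (they sum to 15).
Weighted sum = 4·60 + 3·93 + 1·11 + 1·40 + 3·30 + 3·86
            = 240 + 279 + 11 + 40 + 90 + 258 = 918.
Overall workload = 918 / 15 = 61.2000 ≈ 61.2.

61.2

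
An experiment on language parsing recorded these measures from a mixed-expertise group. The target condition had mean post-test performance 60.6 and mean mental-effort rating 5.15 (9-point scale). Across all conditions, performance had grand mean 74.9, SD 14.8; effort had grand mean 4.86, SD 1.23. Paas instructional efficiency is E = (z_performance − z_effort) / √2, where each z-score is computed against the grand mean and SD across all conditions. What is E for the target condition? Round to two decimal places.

-0.85

z_performance = (60.6 − 74.9) / 14.8 = -14.3000 / 14.8 = -0.9662.
z_effort = (5.15 − 4.86) / 1.23 = 0.2900 / 1.23 = 0.2358.
z_P − z_E = -0.9662 − 0.2358 = -1.2020.
E = -1.2020 / √2 = -1.2020 / 1.41421 = -0.8499 ≈ -0.85.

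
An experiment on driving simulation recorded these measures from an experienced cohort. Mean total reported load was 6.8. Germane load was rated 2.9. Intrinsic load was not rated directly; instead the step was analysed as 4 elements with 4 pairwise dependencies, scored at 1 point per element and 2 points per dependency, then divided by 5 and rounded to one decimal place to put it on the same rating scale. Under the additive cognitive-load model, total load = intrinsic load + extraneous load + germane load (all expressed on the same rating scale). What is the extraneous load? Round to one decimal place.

1.5

Intrinsic (element-interactivity): (4 × 1 + 4 × 2) / 5 = 12 / 5 = 2.4000 → 2.4.
extraneous load = total − intrinsic − germane
             = 6.8 − 2.4 − 2.9 = 1.5.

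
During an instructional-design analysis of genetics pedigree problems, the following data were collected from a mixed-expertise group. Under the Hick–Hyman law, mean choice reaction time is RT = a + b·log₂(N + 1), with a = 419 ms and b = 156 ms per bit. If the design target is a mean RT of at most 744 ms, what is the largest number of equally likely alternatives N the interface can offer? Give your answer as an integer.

Set 419 + 156·log₂(N + 1) ≤ 744.
log₂(N + 1) ≤ (744 − 419) / 156 = 2.0833.
N + 1 ≤ 2^2.0833 = 4.2378.
N ≤ 3.2378, so the largest integer N is 3.

3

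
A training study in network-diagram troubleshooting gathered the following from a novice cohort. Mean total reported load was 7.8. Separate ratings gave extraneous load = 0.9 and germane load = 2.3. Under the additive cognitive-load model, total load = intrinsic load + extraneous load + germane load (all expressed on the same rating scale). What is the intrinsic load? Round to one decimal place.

4.6

intrinsic load = total − extraneous − germane
             = 7.8 − 0.9 − 2.3 = 4.6.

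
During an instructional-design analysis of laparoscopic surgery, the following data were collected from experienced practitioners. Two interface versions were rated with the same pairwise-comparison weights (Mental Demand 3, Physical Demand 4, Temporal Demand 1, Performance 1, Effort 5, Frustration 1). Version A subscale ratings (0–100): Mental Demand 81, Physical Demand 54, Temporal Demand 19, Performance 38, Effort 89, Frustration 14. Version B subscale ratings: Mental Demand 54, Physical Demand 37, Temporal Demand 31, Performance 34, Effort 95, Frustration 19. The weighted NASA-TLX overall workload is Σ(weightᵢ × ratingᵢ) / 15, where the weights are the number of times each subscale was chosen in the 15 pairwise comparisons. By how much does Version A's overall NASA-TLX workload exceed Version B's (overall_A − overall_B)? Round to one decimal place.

Version A weighted sum = 3·81 + 4·54 + 1·19 + 1·38 + 5·89 + 1·14 = 243 + 216 + 19 + 38 + 445 + 14 = 975; overall_A = 975/15 = 65.0000.
Version B weighted sum = 3·54 + 4·37 + 1·31 + 1·34 + 5·95 + 1·19 = 162 + 148 + 31 + 34 + 475 + 19 = 869; overall_B = 869/15 = 57.9333.
Difference = 65.0000 − 57.9333 = 7.0667 ≈ 7.1.

7.1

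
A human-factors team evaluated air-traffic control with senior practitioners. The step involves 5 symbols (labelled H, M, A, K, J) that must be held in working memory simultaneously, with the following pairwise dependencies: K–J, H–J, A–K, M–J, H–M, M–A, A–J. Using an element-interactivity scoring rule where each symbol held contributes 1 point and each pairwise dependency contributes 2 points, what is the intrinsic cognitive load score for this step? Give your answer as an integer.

19

Count of symbols held simultaneously: 5.
Count of pairwise dependencies listed: 7.
Element contribution: 5 × 1 = 5.
Interaction contribution: 7 × 2 = 14.
Intrinsic load = 5 + 14 = 19.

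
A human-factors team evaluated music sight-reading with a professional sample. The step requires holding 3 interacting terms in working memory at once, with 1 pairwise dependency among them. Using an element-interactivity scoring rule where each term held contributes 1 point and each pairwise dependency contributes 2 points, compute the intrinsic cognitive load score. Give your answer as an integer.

Element contribution: 3 × 1 = 3.
Interaction contribution: 1 × 2 = 2.
Intrinsic load = 3 + 2 = 5.

5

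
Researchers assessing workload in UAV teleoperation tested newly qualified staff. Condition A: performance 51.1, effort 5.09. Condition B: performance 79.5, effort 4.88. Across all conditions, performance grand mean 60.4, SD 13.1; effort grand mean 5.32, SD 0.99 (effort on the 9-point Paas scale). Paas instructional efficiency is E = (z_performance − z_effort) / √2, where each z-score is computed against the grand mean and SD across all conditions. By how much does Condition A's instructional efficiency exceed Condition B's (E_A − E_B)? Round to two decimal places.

Condition A: z_P = (51.1 − 60.4)/13.1 = -0.7099; z_E = (5.09 − 5.32)/0.99 = -0.2323; E_A = (-0.7099 − (-0.2323))/√2 = -0.3377.
Condition B: z_P = (79.5 − 60.4)/13.1 = 1.4580; z_E = (4.88 − 5.32)/0.99 = -0.4444; E_B = (1.4580 − (-0.4444))/√2 = 1.3452.
E_A − E_B = -0.3377 − 1.3452 = -1.6829 ≈ -1.68.

-1.68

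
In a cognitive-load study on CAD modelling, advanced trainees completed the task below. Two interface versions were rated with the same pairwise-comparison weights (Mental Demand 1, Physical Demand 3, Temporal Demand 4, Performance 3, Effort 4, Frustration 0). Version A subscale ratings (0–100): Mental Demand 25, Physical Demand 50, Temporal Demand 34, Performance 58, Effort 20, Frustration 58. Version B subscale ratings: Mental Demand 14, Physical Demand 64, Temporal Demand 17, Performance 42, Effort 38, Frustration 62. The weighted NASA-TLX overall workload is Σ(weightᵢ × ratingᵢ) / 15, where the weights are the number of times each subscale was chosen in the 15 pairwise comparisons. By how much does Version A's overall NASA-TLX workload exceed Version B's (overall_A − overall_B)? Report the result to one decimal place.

0.9

Version A weighted sum = 1·25 + 3·50 + 4·34 + 3·58 + 4·20 + 0·58 = 25 + 150 + 136 + 174 + 80 + 0 = 565; overall_A = 565/15 = 37.6667.
Version B weighted sum = 1·14 + 3·64 + 4·17 + 3·42 + 4·38 + 0·62 = 14 + 192 + 68 + 126 + 152 + 0 = 552; overall_B = 552/15 = 36.8000.
Difference = 37.6667 − 36.8000 = 0.8667 ≈ 0.9.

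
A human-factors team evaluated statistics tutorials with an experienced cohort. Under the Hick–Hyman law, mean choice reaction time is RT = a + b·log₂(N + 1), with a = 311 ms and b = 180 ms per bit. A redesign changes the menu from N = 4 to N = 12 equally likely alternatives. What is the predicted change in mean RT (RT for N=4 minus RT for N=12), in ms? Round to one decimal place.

RT(4) = 311 + 180·log₂(5) = 311 + 180·2.3219 = 728.9420 ms.
RT(12) = 311 + 180·log₂(13) = 311 + 180·3.7004 = 977.0720 ms.
Difference = 728.9420 − 977.0720 = -248.1300 ≈ -248.1 ms.

-248.1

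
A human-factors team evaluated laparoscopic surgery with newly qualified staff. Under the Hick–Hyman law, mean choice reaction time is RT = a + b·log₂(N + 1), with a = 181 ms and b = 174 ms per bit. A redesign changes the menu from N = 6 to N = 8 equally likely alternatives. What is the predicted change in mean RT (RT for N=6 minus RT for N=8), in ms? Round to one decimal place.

-63.1

RT(6) = 181 + 174·log₂(7) = 181 + 174·2.8074 = 669.4876 ms.
RT(8) = 181 + 174·log₂(9) = 181 + 174·3.1699 = 732.5626 ms.
Difference = 669.4876 − 732.5626 = -63.0750 ≈ -63.1 ms.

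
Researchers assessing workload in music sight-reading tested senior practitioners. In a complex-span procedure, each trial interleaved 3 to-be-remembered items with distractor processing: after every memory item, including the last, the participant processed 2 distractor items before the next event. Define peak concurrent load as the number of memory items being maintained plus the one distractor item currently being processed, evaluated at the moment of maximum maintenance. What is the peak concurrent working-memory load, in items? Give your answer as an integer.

Maintenance is greatest during the distractor(s) after memory item 3: all 3 memory items are being held.
One distractor item is concurrently being processed.
Peak concurrent load = 3 + 1 = 4 items.

4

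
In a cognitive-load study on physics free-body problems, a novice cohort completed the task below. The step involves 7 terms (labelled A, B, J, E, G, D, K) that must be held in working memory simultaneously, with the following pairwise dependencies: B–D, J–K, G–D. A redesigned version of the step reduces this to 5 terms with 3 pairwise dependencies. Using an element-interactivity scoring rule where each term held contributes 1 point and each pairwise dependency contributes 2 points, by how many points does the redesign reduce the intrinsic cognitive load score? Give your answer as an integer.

Original: 7 × 1 + 3 × 2 = 7 + 6 = 13.
Redesigned: 5 × 1 + 3 × 2 = 5 + 6 = 11.
Reduction = 13 − 11 = 2.

2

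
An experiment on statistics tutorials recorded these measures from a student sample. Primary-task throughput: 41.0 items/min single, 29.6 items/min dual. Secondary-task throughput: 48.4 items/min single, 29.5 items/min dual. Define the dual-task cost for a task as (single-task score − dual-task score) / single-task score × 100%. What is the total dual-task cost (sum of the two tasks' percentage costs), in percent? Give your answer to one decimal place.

66.9

Primary cost = (41.0 − 29.6) / 41.0 × 100% = 27.8049%.
Secondary cost = (48.4 − 29.5) / 48.4 × 100% = 39.0496%.
Total = 27.8049% + 39.0496% = 66.8545% ≈ 66.9%.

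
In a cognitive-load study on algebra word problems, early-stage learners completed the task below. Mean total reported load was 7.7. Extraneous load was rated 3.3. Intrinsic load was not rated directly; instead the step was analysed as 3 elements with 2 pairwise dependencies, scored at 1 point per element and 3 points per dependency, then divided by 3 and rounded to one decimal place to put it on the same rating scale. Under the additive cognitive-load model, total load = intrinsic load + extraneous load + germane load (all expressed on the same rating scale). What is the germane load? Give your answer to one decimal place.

Intrinsic (element-interactivity): (3 × 1 + 2 × 3) / 3 = 9 / 3 = 3.0000 → 3.0.
germane load = total − intrinsic − extraneous
             = 7.7 − 3.0 − 3.3 = 1.4.

1.4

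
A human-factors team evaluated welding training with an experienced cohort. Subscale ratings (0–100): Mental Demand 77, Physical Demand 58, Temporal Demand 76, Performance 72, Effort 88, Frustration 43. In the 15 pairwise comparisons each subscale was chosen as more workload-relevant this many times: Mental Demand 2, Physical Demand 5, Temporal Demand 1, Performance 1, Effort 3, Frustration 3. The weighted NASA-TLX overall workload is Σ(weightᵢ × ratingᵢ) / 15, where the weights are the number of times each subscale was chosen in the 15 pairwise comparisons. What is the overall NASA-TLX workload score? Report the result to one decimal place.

The tallies are the weights (they sum to 15).
Weighted sum = 2·77 + 5·58 + 1·76 + 1·72 + 3·88 + 3·43
            = 154 + 290 + 76 + 72 + 264 + 129 = 985.
Overall workload = 985 / 15 = 65.6667 ≈ 65.7.

65.7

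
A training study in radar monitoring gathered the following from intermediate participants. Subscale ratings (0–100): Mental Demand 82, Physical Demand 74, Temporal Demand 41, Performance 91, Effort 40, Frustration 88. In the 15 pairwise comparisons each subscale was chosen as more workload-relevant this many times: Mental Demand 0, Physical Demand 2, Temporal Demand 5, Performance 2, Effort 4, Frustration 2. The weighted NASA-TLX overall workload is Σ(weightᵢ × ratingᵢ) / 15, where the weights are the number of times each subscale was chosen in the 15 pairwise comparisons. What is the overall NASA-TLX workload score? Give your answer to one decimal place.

The tallies are the weights (they sum to 15).
Weighted sum = 0·82 + 2·74 + 5·41 + 2·91 + 4·40 + 2·88
            = 0 + 148 + 205 + 182 + 160 + 176 = 871.
Overall workload = 871 / 15 = 58.0667 ≈ 58.1.

58.1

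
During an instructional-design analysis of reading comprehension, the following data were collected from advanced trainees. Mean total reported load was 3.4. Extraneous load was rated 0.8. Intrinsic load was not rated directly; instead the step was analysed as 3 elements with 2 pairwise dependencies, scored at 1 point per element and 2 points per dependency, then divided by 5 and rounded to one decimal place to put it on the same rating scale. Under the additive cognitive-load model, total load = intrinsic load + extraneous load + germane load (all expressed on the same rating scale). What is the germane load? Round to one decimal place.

1.2

Intrinsic (element-interactivity): (3 × 1 + 2 × 2) / 5 = 7 / 5 = 1.4000 → 1.4.
germane load = total − intrinsic − extraneous
             = 3.4 − 1.4 − 0.8 = 1.2.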